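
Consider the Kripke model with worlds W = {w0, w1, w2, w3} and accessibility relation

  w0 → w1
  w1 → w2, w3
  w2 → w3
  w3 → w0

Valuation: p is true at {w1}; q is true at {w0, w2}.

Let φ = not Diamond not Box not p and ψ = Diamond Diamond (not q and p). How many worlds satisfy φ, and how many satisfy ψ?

3 and 1

For not Diamond not Box not p:
w0: Diamond not Box not p is F. ✓
w1: Diamond not Box not p is F. ✓
w2: Diamond not Box not p is F. ✓
w3: Diamond not Box not p is T. ✗
— 3 worlds.
For Diamond Diamond (not q and p):
w0: successors {w1}; Diamond (not q and p) there: w1:F. ✗
w1: successors {w2, w3}; Diamond (not q and p) there: w2:F, w3:F. ✗
w2: successors {w3}; Diamond (not q and p) there: w3:F. ✗
w3: successors {w0}; Diamond (not q and p) there: w0:T. ✓
— 1 world.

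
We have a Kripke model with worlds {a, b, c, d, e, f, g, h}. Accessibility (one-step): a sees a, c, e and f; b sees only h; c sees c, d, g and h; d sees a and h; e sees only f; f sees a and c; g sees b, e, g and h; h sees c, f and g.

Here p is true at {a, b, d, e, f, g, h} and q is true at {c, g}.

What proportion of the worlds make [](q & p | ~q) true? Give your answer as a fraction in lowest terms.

a: successors {a, c, e, f}; q & p | ~q there: a:T, c:F, e:T, f:T. ✗
b: successors {h}; q & p | ~q there: h:T. ✓
c: successors {c, d, g, h}; q & p | ~q there: c:F, d:T, g:T, h:T. ✗
d: successors {a, h}; q & p | ~q there: a:T, h:T. ✓
e: successors {f}; q & p | ~q there: f:T. ✓
f: successors {a, c}; q & p | ~q there: a:T, c:F. ✗
g: successors {b, e, g, h}; q & p | ~q there: b:T, e:T, g:T, h:T. ✓
h: successors {c, f, g}; q & p | ~q there: c:F, f:T, g:T. ✗
That's 4 of 8 worlds, so 4/8 = 1/2.

1/2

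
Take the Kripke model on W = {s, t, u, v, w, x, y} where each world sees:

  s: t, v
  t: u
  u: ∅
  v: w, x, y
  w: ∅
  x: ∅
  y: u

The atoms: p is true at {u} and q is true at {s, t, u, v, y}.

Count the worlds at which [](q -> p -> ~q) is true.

5

s: successors {t, v}; q -> p -> ~q there: t:T, v:T. ✓
t: successors {u}; q -> p -> ~q there: u:F. ✗
u: no successors, so [](q -> p -> ~q) holds vacuously. ✓
v: successors {w, x, y}; q -> p -> ~q there: w:T, x:T, y:T. ✓
w: no successors, so [](q -> p -> ~q) holds vacuously. ✓
x: no successors, so [](q -> p -> ~q) holds vacuously. ✓
y: successors {u}; q -> p -> ~q there: u:F. ✗
Satisfying worlds: {s, u, v, w, x}.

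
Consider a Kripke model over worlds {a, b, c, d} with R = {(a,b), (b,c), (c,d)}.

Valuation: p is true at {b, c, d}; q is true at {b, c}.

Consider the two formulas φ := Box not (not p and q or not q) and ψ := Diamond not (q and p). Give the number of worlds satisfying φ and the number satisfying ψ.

For Box not (not p and q or not q):
a: successors {b}; not (not p and q or not q) there: b:T. ✓
b: successors {c}; not (not p and q or not q) there: c:T. ✓
c: successors {d}; not (not p and q or not q) there: d:F. ✗
d: no successors, so Box not (not p and q or not q) holds vacuously. ✓
— 3 worlds.
For Diamond not (q and p):
a: successors {b}; not (q and p) there: b:F. ✗
b: successors {c}; not (q and p) there: c:F. ✗
c: successors {d}; not (q and p) there: d:T. ✓
d: no successors, so Diamond not (q and p) fails. ✗
— 1 world.

3 and 1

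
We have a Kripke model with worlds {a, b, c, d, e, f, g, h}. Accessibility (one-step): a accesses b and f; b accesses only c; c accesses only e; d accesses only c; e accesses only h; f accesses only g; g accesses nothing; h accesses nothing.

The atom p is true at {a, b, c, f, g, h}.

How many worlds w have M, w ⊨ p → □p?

a: p is T, □p is T. ✓
b: p is T, □p is T. ✓
c: p is T, □p is F. ✗
d: p is F, □p is T. ✓
e: p is F, □p is T. ✓
f: p is T, □p is T. ✓
g: p is T, □p is T. ✓
h: p is T, □p is T. ✓
Satisfying worlds: {a, b, d, e, f, g, h}.

7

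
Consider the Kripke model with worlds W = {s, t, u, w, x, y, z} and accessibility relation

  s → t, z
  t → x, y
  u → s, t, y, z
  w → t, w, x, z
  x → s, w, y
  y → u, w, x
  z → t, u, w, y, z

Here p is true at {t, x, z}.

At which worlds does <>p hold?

{s, t, u, w, y, z}

s: successors {t, z}; p there: t:T, z:T. ✓
t: successors {x, y}; p there: x:T, y:F. ✓
u: successors {s, t, y, z}; p there: s:F, t:T, y:F, z:T. ✓
w: successors {t, w, x, z}; p there: t:T, w:F, x:T, z:T. ✓
x: successors {s, w, y}; p there: s:F, w:F, y:F. ✗
y: successors {u, w, x}; p there: u:F, w:F, x:T. ✓
z: successors {t, u, w, y, z}; p there: t:T, u:F, w:F, y:F, z:T. ✓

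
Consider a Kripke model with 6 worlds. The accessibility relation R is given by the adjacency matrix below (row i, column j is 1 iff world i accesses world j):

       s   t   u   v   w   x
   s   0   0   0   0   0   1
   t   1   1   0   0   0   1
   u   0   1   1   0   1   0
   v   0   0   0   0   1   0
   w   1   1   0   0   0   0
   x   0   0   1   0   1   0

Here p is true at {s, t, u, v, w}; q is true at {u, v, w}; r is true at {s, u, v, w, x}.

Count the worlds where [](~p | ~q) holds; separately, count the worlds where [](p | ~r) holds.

3 and 4

For [](~p | ~q):
s: successors {x}; ~p | ~q there: x:T. ✓
t: successors {s, t, x}; ~p | ~q there: s:T, t:T, x:T. ✓
u: successors {t, u, w}; ~p | ~q there: t:T, u:F, w:F. ✗
v: successors {w}; ~p | ~q there: w:F. ✗
w: successors {s, t}; ~p | ~q there: s:T, t:T. ✓
x: successors {u, w}; ~p | ~q there: u:F, w:F. ✗
— 3 worlds.
For [](p | ~r):
s: successors {x}; p | ~r there: x:F. ✗
t: successors {s, t, x}; p | ~r there: s:T, t:T, x:F. ✗
u: successors {t, u, w}; p | ~r there: t:T, u:T, w:T. ✓
v: successors {w}; p | ~r there: w:T. ✓
w: successors {s, t}; p | ~r there: s:T, t:T. ✓
x: successors {u, w}; p | ~r there: u:T, w:T. ✓
— 4 worlds.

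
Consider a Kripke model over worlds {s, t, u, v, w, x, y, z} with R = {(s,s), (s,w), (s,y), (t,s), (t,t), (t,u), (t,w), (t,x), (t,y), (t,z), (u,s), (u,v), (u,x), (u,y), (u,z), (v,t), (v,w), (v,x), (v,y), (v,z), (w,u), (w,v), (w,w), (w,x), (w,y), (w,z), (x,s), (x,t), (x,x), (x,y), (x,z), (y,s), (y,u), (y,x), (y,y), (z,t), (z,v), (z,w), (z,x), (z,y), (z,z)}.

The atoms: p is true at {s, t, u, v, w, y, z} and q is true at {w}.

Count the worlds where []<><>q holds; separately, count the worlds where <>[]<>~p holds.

8 and 7

For []<><>q:
s: successors {s, w, y}; <><>q there: s:T, w:T, y:T. ✓
t: successors {s, t, u, w, x, y, z}; <><>q there: s:T, t:T, u:T, w:T, x:T, y:T, z:T. ✓
u: successors {s, v, x, y, z}; <><>q there: s:T, v:T, x:T, y:T, z:T. ✓
v: successors {t, w, x, y, z}; <><>q there: t:T, w:T, x:T, y:T, z:T. ✓
w: successors {u, v, w, x, y, z}; <><>q there: u:T, v:T, w:T, x:T, y:T, z:T. ✓
x: successors {s, t, x, y, z}; <><>q there: s:T, t:T, x:T, y:T, z:T. ✓
y: successors {s, u, x, y}; <><>q there: s:T, u:T, x:T, y:T. ✓
z: successors {t, v, w, x, y, z}; <><>q there: t:T, v:T, w:T, x:T, y:T, z:T. ✓
— 8 worlds.
For <>[]<>~p:
s: successors {s, w, y}; []<>~p there: s:F, w:T, y:F. ✓
t: successors {s, t, u, w, x, y, z}; []<>~p there: s:F, t:F, u:F, w:T, x:F, y:F, z:T. ✓
u: successors {s, v, x, y, z}; []<>~p there: s:F, v:T, x:F, y:F, z:T. ✓
v: successors {t, w, x, y, z}; []<>~p there: t:F, w:T, x:F, y:F, z:T. ✓
w: successors {u, v, w, x, y, z}; []<>~p there: u:F, v:T, w:T, x:F, y:F, z:T. ✓
x: successors {s, t, x, y, z}; []<>~p there: s:F, t:F, x:F, y:F, z:T. ✓
y: successors {s, u, x, y}; []<>~p there: s:F, u:F, x:F, y:F. ✗
z: successors {t, v, w, x, y, z}; []<>~p there: t:F, v:T, w:T, x:F, y:F, z:T. ✓
— 7 worlds.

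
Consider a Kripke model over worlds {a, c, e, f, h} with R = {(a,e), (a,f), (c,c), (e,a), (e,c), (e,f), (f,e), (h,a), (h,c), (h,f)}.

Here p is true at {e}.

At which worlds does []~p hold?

{c, e, h}

a: successors {e, f}; ~p there: e:F, f:T. ✗
c: successors {c}; ~p there: c:T. ✓
e: successors {a, c, f}; ~p there: a:T, c:T, f:T. ✓
f: successors {e}; ~p there: e:F. ✗
h: successors {a, c, f}; ~p there: a:T, c:T, f:T. ✓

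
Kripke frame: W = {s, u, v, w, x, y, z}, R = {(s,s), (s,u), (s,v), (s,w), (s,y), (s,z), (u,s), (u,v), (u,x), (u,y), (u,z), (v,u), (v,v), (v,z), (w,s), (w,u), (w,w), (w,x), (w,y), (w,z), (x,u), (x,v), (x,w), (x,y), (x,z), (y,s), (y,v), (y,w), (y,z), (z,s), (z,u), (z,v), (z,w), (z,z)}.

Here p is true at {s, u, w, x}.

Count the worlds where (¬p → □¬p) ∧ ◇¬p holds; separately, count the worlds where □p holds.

For (¬p → □¬p) ∧ ◇¬p:
s: ¬p → □¬p is T, ◇¬p is T. ✓
u: ¬p → □¬p is T, ◇¬p is T. ✓
v: ¬p → □¬p is F, ◇¬p is T. ✗
w: ¬p → □¬p is T, ◇¬p is T. ✓
x: ¬p → □¬p is T, ◇¬p is T. ✓
y: ¬p → □¬p is F, ◇¬p is T. ✗
z: ¬p → □¬p is F, ◇¬p is T. ✗
— 4 worlds.
For □p:
s: successors {s, u, v, w, y, z}; p there: s:T, u:T, v:F, w:T, y:F, z:F. ✗
u: successors {s, v, x, y, z}; p there: s:T, v:F, x:T, y:F, z:F. ✗
v: successors {u, v, z}; p there: u:T, v:F, z:F. ✗
w: successors {s, u, w, x, y, z}; p there: s:T, u:T, w:T, x:T, y:F, z:F. ✗
x: successors {u, v, w, y, z}; p there: u:T, v:F, w:T, y:F, z:F. ✗
y: successors {s, v, w, z}; p there: s:T, v:F, w:T, z:F. ✗
z: successors {s, u, v, w, z}; p there: s:T, u:T, v:F, w:T, z:F. ✗
— 0 worlds.

4 and 0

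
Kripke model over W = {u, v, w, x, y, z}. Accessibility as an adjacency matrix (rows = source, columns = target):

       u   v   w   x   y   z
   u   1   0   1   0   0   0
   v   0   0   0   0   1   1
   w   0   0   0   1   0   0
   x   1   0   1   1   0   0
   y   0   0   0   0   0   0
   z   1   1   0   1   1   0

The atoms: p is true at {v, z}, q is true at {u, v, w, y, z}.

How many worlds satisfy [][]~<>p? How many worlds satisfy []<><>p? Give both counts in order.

For [][]~<>p:
u: successors {u, w}; []~<>p there: u:T, w:T. ✓
v: successors {y, z}; []~<>p there: y:T, z:F. ✗
w: successors {x}; []~<>p there: x:T. ✓
x: successors {u, w, x}; []~<>p there: u:T, w:T, x:T. ✓
y: no successors, so [][]~<>p holds vacuously. ✓
z: successors {u, v, x, y}; []~<>p there: u:T, v:F, x:T, y:T. ✗
— 4 worlds.
For []<><>p:
u: successors {u, w}; <><>p there: u:F, w:F. ✗
v: successors {y, z}; <><>p there: y:F, z:T. ✗
w: successors {x}; <><>p there: x:F. ✗
x: successors {u, w, x}; <><>p there: u:F, w:F, x:F. ✗
y: no successors, so []<><>p holds vacuously. ✓
z: successors {u, v, x, y}; <><>p there: u:F, v:T, x:F, y:F. ✗
— 1 world.

4 and 1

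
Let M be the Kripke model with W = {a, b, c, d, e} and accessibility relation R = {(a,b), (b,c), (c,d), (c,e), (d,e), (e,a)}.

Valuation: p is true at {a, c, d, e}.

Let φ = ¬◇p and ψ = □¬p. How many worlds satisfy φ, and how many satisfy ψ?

1 and 1

For ¬◇p:
a: ◇p is F. ✓
b: ◇p is T. ✗
c: ◇p is T. ✗
d: ◇p is T. ✗
e: ◇p is T. ✗
— 1 world.
For □¬p:
a: successors {b}; ¬p there: b:T. ✓
b: successors {c}; ¬p there: c:F. ✗
c: successors {d, e}; ¬p there: d:F, e:F. ✗
d: successors {e}; ¬p there: e:F. ✗
e: successors {a}; ¬p there: a:F. ✗
— 1 world.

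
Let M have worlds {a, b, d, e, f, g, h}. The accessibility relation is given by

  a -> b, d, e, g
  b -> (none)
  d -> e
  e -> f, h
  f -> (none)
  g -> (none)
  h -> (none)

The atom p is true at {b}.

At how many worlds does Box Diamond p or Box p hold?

4

a: Box Diamond p is F, Box p is F. ✗
b: Box Diamond p is T, Box p is T. ✓
d: Box Diamond p is F, Box p is F. ✗
e: Box Diamond p is F, Box p is F. ✗
f: Box Diamond p is T, Box p is T. ✓
g: Box Diamond p is T, Box p is T. ✓
h: Box Diamond p is T, Box p is T. ✓
Satisfying worlds: {b, f, g, h}.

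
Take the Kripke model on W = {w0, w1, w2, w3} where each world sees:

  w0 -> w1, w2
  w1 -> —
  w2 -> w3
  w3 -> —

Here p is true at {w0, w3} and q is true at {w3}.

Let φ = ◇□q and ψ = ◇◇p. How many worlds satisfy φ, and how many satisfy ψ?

2 and 1

For ◇□q:
w0: successors {w1, w2}; □q there: w1:T, w2:T. ✓
w1: no successors, so ◇□q fails. ✗
w2: successors {w3}; □q there: w3:T. ✓
w3: no successors, so ◇□q fails. ✗
— 2 worlds.
For ◇◇p:
w0: successors {w1, w2}; ◇p there: w1:F, w2:T. ✓
w1: no successors, so ◇◇p fails. ✗
w2: successors {w3}; ◇p there: w3:F. ✗
w3: no successors, so ◇◇p fails. ✗
— 1 world.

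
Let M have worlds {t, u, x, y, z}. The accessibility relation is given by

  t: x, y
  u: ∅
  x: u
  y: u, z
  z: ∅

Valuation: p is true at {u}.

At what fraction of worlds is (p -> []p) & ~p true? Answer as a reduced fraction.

t: p -> []p is T, ~p is T. ✓
u: p -> []p is T, ~p is F. ✗
x: p -> []p is T, ~p is T. ✓
y: p -> []p is T, ~p is T. ✓
z: p -> []p is T, ~p is T. ✓
That's 4 of 5 worlds, so 4/5.

4/5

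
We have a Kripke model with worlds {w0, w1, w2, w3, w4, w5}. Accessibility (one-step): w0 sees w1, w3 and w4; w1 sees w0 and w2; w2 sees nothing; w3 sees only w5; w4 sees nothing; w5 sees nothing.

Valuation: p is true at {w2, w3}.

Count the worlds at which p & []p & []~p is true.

w0: p is F, []p & []~p is F. ✗
w1: p is F, []p & []~p is F. ✗
w2: p is T, []p & []~p is T. ✓
w3: p is T, []p & []~p is F. ✗
w4: p is F, []p & []~p is T. ✗
w5: p is F, []p & []~p is T. ✗
Satisfying worlds: {w2}.

1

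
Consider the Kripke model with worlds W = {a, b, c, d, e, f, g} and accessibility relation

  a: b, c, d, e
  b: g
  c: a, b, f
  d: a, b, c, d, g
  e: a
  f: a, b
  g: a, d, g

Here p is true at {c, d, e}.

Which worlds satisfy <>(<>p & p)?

{a, d, g}

a: successors {b, c, d, e}; <>p & p there: b:F, c:F, d:T, e:F. ✓
b: successors {g}; <>p & p there: g:F. ✗
c: successors {a, b, f}; <>p & p there: a:F, b:F, f:F. ✗
d: successors {a, b, c, d, g}; <>p & p there: a:F, b:F, c:F, d:T, g:F. ✓
e: successors {a}; <>p & p there: a:F. ✗
f: successors {a, b}; <>p & p there: a:F, b:F. ✗
g: successors {a, d, g}; <>p & p there: a:F, d:T, g:F. ✓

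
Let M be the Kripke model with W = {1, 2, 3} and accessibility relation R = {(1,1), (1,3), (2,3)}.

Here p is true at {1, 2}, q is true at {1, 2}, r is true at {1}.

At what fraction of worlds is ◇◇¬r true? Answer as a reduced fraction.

1: successors {1, 3}; ◇¬r there: 1:T, 3:F. ✓
2: successors {3}; ◇¬r there: 3:F. ✗
3: no successors, so ◇◇¬r fails. ✗
That's 1 of 3 worlds, so 1/3.

1/3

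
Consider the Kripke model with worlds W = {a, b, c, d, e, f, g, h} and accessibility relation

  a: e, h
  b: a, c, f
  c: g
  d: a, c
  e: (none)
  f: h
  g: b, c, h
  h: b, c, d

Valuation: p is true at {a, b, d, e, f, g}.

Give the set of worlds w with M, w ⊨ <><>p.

a: successors {e, h}; <>p there: e:F, h:T. ✓
b: successors {a, c, f}; <>p there: a:T, c:T, f:F. ✓
c: successors {g}; <>p there: g:T. ✓
d: successors {a, c}; <>p there: a:T, c:T. ✓
e: no successors, so <><>p fails. ✗
f: successors {h}; <>p there: h:T. ✓
g: successors {b, c, h}; <>p there: b:T, c:T, h:T. ✓
h: successors {b, c, d}; <>p there: b:T, c:T, d:T. ✓

{a, b, c, d, f, g, h}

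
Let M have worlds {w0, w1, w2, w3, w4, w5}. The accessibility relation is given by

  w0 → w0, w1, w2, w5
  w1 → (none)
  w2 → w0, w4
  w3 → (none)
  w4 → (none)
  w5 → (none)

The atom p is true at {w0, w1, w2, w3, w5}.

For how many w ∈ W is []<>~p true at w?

w0: successors {w0, w1, w2, w5}; <>~p there: w0:F, w1:F, w2:T, w5:F. ✗
w1: no successors, so []<>~p holds vacuously. ✓
w2: successors {w0, w4}; <>~p there: w0:F, w4:F. ✗
w3: no successors, so []<>~p holds vacuously. ✓
w4: no successors, so []<>~p holds vacuously. ✓
w5: no successors, so []<>~p holds vacuously. ✓
Satisfying worlds: {w1, w3, w4, w5}.

4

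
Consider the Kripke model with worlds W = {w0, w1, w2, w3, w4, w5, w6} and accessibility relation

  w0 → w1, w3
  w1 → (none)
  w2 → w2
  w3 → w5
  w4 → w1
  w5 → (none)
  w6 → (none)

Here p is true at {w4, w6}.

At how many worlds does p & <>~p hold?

1

w0: p is F, <>~p is T. ✗
w1: p is F, <>~p is F. ✗
w2: p is F, <>~p is T. ✗
w3: p is F, <>~p is T. ✗
w4: p is T, <>~p is T. ✓
w5: p is F, <>~p is F. ✗
w6: p is T, <>~p is F. ✗
Satisfying worlds: {w4}.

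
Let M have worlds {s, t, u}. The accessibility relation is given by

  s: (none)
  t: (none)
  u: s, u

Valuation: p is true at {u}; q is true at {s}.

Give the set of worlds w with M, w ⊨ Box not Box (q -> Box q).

s: no successors, so Box not Box (q -> Box q) holds vacuously. ✓
t: no successors, so Box not Box (q -> Box q) holds vacuously. ✓
u: successors {s, u}; not Box (q -> Box q) there: s:F, u:F. ✗

{s, t}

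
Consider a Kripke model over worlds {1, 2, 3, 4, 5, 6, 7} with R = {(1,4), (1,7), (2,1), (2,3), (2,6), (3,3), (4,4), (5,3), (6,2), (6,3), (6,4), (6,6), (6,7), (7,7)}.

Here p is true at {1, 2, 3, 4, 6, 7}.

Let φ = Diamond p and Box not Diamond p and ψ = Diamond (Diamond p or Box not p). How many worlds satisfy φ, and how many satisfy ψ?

0 and 7

For Diamond p and Box not Diamond p:
1: Diamond p is T, Box not Diamond p is F. ✗
2: Diamond p is T, Box not Diamond p is F. ✗
3: Diamond p is T, Box not Diamond p is F. ✗
4: Diamond p is T, Box not Diamond p is F. ✗
5: Diamond p is T, Box not Diamond p is F. ✗
6: Diamond p is T, Box not Diamond p is F. ✗
7: Diamond p is T, Box not Diamond p is F. ✗
— 0 worlds.
For Diamond (Diamond p or Box not p):
1: successors {4, 7}; Diamond p or Box not p there: 4:T, 7:T. ✓
2: successors {1, 3, 6}; Diamond p or Box not p there: 1:T, 3:T, 6:T. ✓
3: successors {3}; Diamond p or Box not p there: 3:T. ✓
4: successors {4}; Diamond p or Box not p there: 4:T. ✓
5: successors {3}; Diamond p or Box not p there: 3:T. ✓
6: successors {2, 3, 4, 6, 7}; Diamond p or Box not p there: 2:T, 3:T, 4:T, 6:T, 7:T. ✓
7: successors {7}; Diamond p or Box not p there: 7:T. ✓
— 7 worlds.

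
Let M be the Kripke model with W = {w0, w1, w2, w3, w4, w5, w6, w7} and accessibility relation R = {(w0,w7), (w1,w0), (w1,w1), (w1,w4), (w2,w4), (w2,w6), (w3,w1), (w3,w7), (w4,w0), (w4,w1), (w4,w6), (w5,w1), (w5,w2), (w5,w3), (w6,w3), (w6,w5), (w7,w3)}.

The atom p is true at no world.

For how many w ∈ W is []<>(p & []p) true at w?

0

w0: successors {w7}; <>(p & []p) there: w7:F. ✗
w1: successors {w0, w1, w4}; <>(p & []p) there: w0:F, w1:F, w4:F. ✗
w2: successors {w4, w6}; <>(p & []p) there: w4:F, w6:F. ✗
w3: successors {w1, w7}; <>(p & []p) there: w1:F, w7:F. ✗
w4: successors {w0, w1, w6}; <>(p & []p) there: w0:F, w1:F, w6:F. ✗
w5: successors {w1, w2, w3}; <>(p & []p) there: w1:F, w2:F, w3:F. ✗
w6: successors {w3, w5}; <>(p & []p) there: w3:F, w5:F. ✗
w7: successors {w3}; <>(p & []p) there: w3:F. ✗
Satisfying worlds: ∅.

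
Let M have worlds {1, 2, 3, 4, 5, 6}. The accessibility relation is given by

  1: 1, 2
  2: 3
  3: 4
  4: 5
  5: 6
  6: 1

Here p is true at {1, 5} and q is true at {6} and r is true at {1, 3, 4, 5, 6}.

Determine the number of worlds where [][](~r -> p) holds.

1: successors {1, 2}; [](~r -> p) there: 1:F, 2:T. ✗
2: successors {3}; [](~r -> p) there: 3:T. ✓
3: successors {4}; [](~r -> p) there: 4:T. ✓
4: successors {5}; [](~r -> p) there: 5:T. ✓
5: successors {6}; [](~r -> p) there: 6:T. ✓
6: successors {1}; [](~r -> p) there: 1:F. ✗
Satisfying worlds: {2, 3, 4, 5}.

4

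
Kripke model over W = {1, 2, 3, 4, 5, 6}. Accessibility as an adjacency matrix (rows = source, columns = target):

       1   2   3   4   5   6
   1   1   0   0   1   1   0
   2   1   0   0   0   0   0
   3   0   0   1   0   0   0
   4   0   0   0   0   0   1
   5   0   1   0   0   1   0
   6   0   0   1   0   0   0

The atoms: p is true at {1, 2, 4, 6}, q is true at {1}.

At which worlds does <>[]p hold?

{1, 5}

1: successors {1, 4, 5}; []p there: 1:F, 4:T, 5:F. ✓
2: successors {1}; []p there: 1:F. ✗
3: successors {3}; []p there: 3:F. ✗
4: successors {6}; []p there: 6:F. ✗
5: successors {2, 5}; []p there: 2:T, 5:F. ✓
6: successors {3}; []p there: 3:F. ✗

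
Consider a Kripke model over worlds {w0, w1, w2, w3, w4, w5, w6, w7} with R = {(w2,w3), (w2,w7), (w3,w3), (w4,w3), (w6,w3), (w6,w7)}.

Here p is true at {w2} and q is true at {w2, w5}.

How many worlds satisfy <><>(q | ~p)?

4

w0: no successors, so <><>(q | ~p) fails. ✗
w1: no successors, so <><>(q | ~p) fails. ✗
w2: successors {w3, w7}; <>(q | ~p) there: w3:T, w7:F. ✓
w3: successors {w3}; <>(q | ~p) there: w3:T. ✓
w4: successors {w3}; <>(q | ~p) there: w3:T. ✓
w5: no successors, so <><>(q | ~p) fails. ✗
w6: successors {w3, w7}; <>(q | ~p) there: w3:T, w7:F. ✓
w7: no successors, so <><>(q | ~p) fails. ✗
Satisfying worlds: {w2, w3, w4, w6}.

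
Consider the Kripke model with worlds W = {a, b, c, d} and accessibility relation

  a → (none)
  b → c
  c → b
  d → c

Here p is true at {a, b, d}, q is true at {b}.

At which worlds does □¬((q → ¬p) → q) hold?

{a, b, d}

a: no successors, so □¬((q → ¬p) → q) holds vacuously. ✓
b: successors {c}; ¬((q → ¬p) → q) there: c:T. ✓
c: successors {b}; ¬((q → ¬p) → q) there: b:F. ✗
d: successors {c}; ¬((q → ¬p) → q) there: c:T. ✓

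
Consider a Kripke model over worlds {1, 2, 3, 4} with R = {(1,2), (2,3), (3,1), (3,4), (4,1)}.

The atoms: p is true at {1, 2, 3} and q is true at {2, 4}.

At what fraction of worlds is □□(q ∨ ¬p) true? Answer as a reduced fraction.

1: successors {2}; □(q ∨ ¬p) there: 2:F. ✗
2: successors {3}; □(q ∨ ¬p) there: 3:F. ✗
3: successors {1, 4}; □(q ∨ ¬p) there: 1:T, 4:F. ✗
4: successors {1}; □(q ∨ ¬p) there: 1:T. ✓
That's 1 of 4 worlds, so 1/4.

1/4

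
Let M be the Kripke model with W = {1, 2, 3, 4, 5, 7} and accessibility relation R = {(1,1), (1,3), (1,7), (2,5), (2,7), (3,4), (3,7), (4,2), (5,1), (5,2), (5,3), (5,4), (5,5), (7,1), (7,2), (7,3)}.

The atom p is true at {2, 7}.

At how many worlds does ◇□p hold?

2

1: successors {1, 3, 7}; □p there: 1:F, 3:F, 7:F. ✗
2: successors {5, 7}; □p there: 5:F, 7:F. ✗
3: successors {4, 7}; □p there: 4:T, 7:F. ✓
4: successors {2}; □p there: 2:F. ✗
5: successors {1, 2, 3, 4, 5}; □p there: 1:F, 2:F, 3:F, 4:T, 5:F. ✓
7: successors {1, 2, 3}; □p there: 1:F, 2:F, 3:F. ✗
Satisfying worlds: {3, 5}.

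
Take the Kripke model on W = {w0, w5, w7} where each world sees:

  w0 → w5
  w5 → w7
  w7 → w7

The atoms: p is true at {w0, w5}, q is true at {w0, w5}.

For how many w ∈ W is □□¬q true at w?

w0: successors {w5}; □¬q there: w5:T. ✓
w5: successors {w7}; □¬q there: w7:T. ✓
w7: successors {w7}; □¬q there: w7:T. ✓
Satisfying worlds: {w0, w5, w7}.

3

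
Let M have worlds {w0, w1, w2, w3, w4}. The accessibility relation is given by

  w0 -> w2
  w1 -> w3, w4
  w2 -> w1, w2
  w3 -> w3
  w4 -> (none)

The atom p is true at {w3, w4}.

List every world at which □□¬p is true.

w0: successors {w2}; □¬p there: w2:T. ✓
w1: successors {w3, w4}; □¬p there: w3:F, w4:T. ✗
w2: successors {w1, w2}; □¬p there: w1:F, w2:T. ✗
w3: successors {w3}; □¬p there: w3:F. ✗
w4: no successors, so □□¬p holds vacuously. ✓

{w0, w4}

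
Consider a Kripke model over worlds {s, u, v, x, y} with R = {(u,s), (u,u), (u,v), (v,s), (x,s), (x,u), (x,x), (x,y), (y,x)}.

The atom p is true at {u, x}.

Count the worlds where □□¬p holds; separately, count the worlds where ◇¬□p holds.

2 and 3

For □□¬p:
s: no successors, so □□¬p holds vacuously. ✓
u: successors {s, u, v}; □¬p there: s:T, u:F, v:T. ✗
v: successors {s}; □¬p there: s:T. ✓
x: successors {s, u, x, y}; □¬p there: s:T, u:F, x:F, y:F. ✗
y: successors {x}; □¬p there: x:F. ✗
— 2 worlds.
For ◇¬□p:
s: no successors, so ◇¬□p fails. ✗
u: successors {s, u, v}; ¬□p there: s:F, u:T, v:T. ✓
v: successors {s}; ¬□p there: s:F. ✗
x: successors {s, u, x, y}; ¬□p there: s:F, u:T, x:T, y:F. ✓
y: successors {x}; ¬□p there: x:T. ✓
— 3 worlds.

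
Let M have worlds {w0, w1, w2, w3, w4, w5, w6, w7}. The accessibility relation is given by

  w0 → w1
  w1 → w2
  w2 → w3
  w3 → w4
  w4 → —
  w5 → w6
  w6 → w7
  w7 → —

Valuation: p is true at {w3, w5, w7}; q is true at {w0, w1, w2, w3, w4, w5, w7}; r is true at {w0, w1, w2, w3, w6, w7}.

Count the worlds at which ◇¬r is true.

1

w0: successors {w1}; ¬r there: w1:F. ✗
w1: successors {w2}; ¬r there: w2:F. ✗
w2: successors {w3}; ¬r there: w3:F. ✗
w3: successors {w4}; ¬r there: w4:T. ✓
w4: no successors, so ◇¬r fails. ✗
w5: successors {w6}; ¬r there: w6:F. ✗
w6: successors {w7}; ¬r there: w7:F. ✗
w7: no successors, so ◇¬r fails. ✗
Satisfying worlds: {w3}.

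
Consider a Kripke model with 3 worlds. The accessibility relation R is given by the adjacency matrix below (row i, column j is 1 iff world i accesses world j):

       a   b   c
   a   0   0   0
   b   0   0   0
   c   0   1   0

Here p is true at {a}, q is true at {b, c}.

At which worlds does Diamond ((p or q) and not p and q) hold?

{c}

a: no successors, so Diamond ((p or q) and not p and q) fails. ✗
b: no successors, so Diamond ((p or q) and not p and q) fails. ✗
c: successors {b}; (p or q) and not p and q there: b:T. ✓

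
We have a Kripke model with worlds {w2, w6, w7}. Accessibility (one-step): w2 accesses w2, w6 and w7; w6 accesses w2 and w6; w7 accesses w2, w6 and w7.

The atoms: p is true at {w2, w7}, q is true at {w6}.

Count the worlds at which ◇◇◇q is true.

3

w2: successors {w2, w6, w7}; ◇◇q there: w2:T, w6:T, w7:T. ✓
w6: successors {w2, w6}; ◇◇q there: w2:T, w6:T. ✓
w7: successors {w2, w6, w7}; ◇◇q there: w2:T, w6:T, w7:T. ✓
Satisfying worlds: {w2, w6, w7}.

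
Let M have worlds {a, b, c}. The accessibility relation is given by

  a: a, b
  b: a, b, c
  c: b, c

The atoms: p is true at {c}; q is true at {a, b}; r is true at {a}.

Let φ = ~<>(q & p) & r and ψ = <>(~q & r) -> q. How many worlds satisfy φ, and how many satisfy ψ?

For ~<>(q & p) & r:
a: ~<>(q & p) is T, r is T. ✓
b: ~<>(q & p) is T, r is F. ✗
c: ~<>(q & p) is T, r is F. ✗
— 1 world.
For <>(~q & r) -> q:
a: <>(~q & r) is F, q is T. ✓
b: <>(~q & r) is F, q is T. ✓
c: <>(~q & r) is F, q is F. ✓
— 3 worlds.

1 and 3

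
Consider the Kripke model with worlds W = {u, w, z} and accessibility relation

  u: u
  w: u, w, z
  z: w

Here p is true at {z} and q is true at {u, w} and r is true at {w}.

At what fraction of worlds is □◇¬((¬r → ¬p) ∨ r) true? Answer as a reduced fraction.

1/3

u: successors {u}; ◇¬((¬r → ¬p) ∨ r) there: u:F. ✗
w: successors {u, w, z}; ◇¬((¬r → ¬p) ∨ r) there: u:F, w:T, z:F. ✗
z: successors {w}; ◇¬((¬r → ¬p) ∨ r) there: w:T. ✓
That's 1 of 3 worlds, so 1/3.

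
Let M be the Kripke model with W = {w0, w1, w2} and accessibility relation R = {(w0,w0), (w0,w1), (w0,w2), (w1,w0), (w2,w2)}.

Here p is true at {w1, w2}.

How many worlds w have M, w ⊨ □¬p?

1

w0: successors {w0, w1, w2}; ¬p there: w0:T, w1:F, w2:F. ✗
w1: successors {w0}; ¬p there: w0:T. ✓
w2: successors {w2}; ¬p there: w2:F. ✗
Satisfying worlds: {w1}.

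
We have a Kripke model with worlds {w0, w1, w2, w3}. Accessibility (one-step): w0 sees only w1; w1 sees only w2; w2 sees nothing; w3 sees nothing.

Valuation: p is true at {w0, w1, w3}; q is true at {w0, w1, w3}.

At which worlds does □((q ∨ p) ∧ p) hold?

w0: successors {w1}; (q ∨ p) ∧ p there: w1:T. ✓
w1: successors {w2}; (q ∨ p) ∧ p there: w2:F. ✗
w2: no successors, so □((q ∨ p) ∧ p) holds vacuously. ✓
w3: no successors, so □((q ∨ p) ∧ p) holds vacuously. ✓

{w0, w2, w3}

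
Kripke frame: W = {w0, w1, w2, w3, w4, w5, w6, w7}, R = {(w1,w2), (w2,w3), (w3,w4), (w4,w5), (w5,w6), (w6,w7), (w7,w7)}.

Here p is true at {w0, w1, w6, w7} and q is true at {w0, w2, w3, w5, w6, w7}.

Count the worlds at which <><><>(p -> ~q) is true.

2

w0: no successors, so <><><>(p -> ~q) fails. ✗
w1: successors {w2}; <><>(p -> ~q) there: w2:T. ✓
w2: successors {w3}; <><>(p -> ~q) there: w3:T. ✓
w3: successors {w4}; <><>(p -> ~q) there: w4:F. ✗
w4: successors {w5}; <><>(p -> ~q) there: w5:F. ✗
w5: successors {w6}; <><>(p -> ~q) there: w6:F. ✗
w6: successors {w7}; <><>(p -> ~q) there: w7:F. ✗
w7: successors {w7}; <><>(p -> ~q) there: w7:F. ✗
Satisfying worlds: {w1, w2}.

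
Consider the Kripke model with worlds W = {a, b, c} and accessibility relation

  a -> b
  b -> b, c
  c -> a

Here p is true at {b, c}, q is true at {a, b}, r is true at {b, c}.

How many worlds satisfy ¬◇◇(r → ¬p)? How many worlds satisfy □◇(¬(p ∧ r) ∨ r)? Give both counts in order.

2 and 3

For ¬◇◇(r → ¬p):
a: ◇◇(r → ¬p) is F. ✓
b: ◇◇(r → ¬p) is T. ✗
c: ◇◇(r → ¬p) is F. ✓
— 2 worlds.
For □◇(¬(p ∧ r) ∨ r):
a: successors {b}; ◇(¬(p ∧ r) ∨ r) there: b:T. ✓
b: successors {b, c}; ◇(¬(p ∧ r) ∨ r) there: b:T, c:T. ✓
c: successors {a}; ◇(¬(p ∧ r) ∨ r) there: a:T. ✓
— 3 worlds.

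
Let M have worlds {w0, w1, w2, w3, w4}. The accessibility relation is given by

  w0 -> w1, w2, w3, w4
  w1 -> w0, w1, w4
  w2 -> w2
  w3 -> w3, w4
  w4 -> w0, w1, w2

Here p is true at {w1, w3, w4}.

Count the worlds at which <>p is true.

w0: successors {w1, w2, w3, w4}; p there: w1:T, w2:F, w3:T, w4:T. ✓
w1: successors {w0, w1, w4}; p there: w0:F, w1:T, w4:T. ✓
w2: successors {w2}; p there: w2:F. ✗
w3: successors {w3, w4}; p there: w3:T, w4:T. ✓
w4: successors {w0, w1, w2}; p there: w0:F, w1:T, w2:F. ✓
Satisfying worlds: {w0, w1, w3, w4}.

4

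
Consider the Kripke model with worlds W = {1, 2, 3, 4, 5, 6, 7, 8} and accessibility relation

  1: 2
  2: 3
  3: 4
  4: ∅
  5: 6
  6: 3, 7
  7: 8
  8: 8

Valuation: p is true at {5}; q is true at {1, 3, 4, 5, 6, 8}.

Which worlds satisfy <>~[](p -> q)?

1: successors {2}; ~[](p -> q) there: 2:F. ✗
2: successors {3}; ~[](p -> q) there: 3:F. ✗
3: successors {4}; ~[](p -> q) there: 4:F. ✗
4: no successors, so <>~[](p -> q) fails. ✗
5: successors {6}; ~[](p -> q) there: 6:F. ✗
6: successors {3, 7}; ~[](p -> q) there: 3:F, 7:F. ✗
7: successors {8}; ~[](p -> q) there: 8:F. ✗
8: successors {8}; ~[](p -> q) there: 8:F. ✗

∅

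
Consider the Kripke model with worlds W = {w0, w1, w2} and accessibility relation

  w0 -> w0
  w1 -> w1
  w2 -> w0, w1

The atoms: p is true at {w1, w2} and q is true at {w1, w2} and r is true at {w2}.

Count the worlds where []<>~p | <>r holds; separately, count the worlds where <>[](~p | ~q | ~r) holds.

1 and 3

For []<>~p | <>r:
w0: []<>~p is T, <>r is F. ✓
w1: []<>~p is F, <>r is F. ✗
w2: []<>~p is F, <>r is F. ✗
— 1 world.
For <>[](~p | ~q | ~r):
w0: successors {w0}; [](~p | ~q | ~r) there: w0:T. ✓
w1: successors {w1}; [](~p | ~q | ~r) there: w1:T. ✓
w2: successors {w0, w1}; [](~p | ~q | ~r) there: w0:T, w1:T. ✓
— 3 worlds.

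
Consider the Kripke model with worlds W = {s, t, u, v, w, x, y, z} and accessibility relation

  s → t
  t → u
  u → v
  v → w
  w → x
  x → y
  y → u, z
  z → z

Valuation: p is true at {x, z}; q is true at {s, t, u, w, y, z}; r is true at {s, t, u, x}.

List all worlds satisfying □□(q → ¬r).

{t, u, v, w, y, z}

s: successors {t}; □(q → ¬r) there: t:F. ✗
t: successors {u}; □(q → ¬r) there: u:T. ✓
u: successors {v}; □(q → ¬r) there: v:T. ✓
v: successors {w}; □(q → ¬r) there: w:T. ✓
w: successors {x}; □(q → ¬r) there: x:T. ✓
x: successors {y}; □(q → ¬r) there: y:F. ✗
y: successors {u, z}; □(q → ¬r) there: u:T, z:T. ✓
z: successors {z}; □(q → ¬r) there: z:T. ✓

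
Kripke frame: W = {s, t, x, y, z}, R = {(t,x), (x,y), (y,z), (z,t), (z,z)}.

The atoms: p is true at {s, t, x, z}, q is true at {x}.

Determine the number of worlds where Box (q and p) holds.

s: no successors, so Box (q and p) holds vacuously. ✓
t: successors {x}; q and p there: x:T. ✓
x: successors {y}; q and p there: y:F. ✗
y: successors {z}; q and p there: z:F. ✗
z: successors {t, z}; q and p there: t:F, z:F. ✗
Satisfying worlds: {s, t}.

2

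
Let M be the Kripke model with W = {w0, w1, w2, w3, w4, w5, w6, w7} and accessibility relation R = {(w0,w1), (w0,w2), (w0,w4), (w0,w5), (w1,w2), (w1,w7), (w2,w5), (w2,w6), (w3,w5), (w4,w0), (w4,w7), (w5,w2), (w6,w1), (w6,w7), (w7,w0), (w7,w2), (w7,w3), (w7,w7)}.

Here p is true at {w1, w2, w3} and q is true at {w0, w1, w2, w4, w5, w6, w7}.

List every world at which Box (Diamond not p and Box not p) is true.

w0: successors {w1, w2, w4, w5}; Diamond not p and Box not p there: w1:F, w2:T, w4:T, w5:F. ✗
w1: successors {w2, w7}; Diamond not p and Box not p there: w2:T, w7:F. ✗
w2: successors {w5, w6}; Diamond not p and Box not p there: w5:F, w6:F. ✗
w3: successors {w5}; Diamond not p and Box not p there: w5:F. ✗
w4: successors {w0, w7}; Diamond not p and Box not p there: w0:F, w7:F. ✗
w5: successors {w2}; Diamond not p and Box not p there: w2:T. ✓
w6: successors {w1, w7}; Diamond not p and Box not p there: w1:F, w7:F. ✗
w7: successors {w0, w2, w3, w7}; Diamond not p and Box not p there: w0:F, w2:T, w3:T, w7:F. ✗

{w5}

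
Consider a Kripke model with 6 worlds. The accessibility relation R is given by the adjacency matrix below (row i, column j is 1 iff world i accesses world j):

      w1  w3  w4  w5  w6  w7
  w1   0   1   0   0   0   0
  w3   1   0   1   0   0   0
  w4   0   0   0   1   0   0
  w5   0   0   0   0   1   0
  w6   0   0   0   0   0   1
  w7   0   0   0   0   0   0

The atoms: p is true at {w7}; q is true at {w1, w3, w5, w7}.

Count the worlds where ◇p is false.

w1: successors {w3}; p there: w3:F. ✗
w3: successors {w1, w4}; p there: w1:F, w4:F. ✗
w4: successors {w5}; p there: w5:F. ✗
w5: successors {w6}; p there: w6:F. ✗
w6: successors {w7}; p there: w7:T. ✓
w7: no successors, so ◇p fails. ✗
Satisfying worlds: {w6}.
So ◇p fails at the other 5 worlds.

5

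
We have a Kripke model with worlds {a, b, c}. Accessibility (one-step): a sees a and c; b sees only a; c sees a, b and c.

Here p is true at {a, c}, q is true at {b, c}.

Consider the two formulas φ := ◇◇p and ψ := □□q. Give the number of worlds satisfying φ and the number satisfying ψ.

3 and 0

For ◇◇p:
a: successors {a, c}; ◇p there: a:T, c:T. ✓
b: successors {a}; ◇p there: a:T. ✓
c: successors {a, b, c}; ◇p there: a:T, b:T, c:T. ✓
— 3 worlds.
For □□q:
a: successors {a, c}; □q there: a:F, c:F. ✗
b: successors {a}; □q there: a:F. ✗
c: successors {a, b, c}; □q there: a:F, b:F, c:F. ✗
— 0 worlds.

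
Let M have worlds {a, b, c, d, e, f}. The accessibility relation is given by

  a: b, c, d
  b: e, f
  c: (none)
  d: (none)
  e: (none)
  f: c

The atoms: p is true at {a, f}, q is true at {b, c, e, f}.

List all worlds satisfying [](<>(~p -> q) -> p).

a: successors {b, c, d}; <>(~p -> q) -> p there: b:F, c:T, d:T. ✗
b: successors {e, f}; <>(~p -> q) -> p there: e:T, f:T. ✓
c: no successors, so [](<>(~p -> q) -> p) holds vacuously. ✓
d: no successors, so [](<>(~p -> q) -> p) holds vacuously. ✓
e: no successors, so [](<>(~p -> q) -> p) holds vacuously. ✓
f: successors {c}; <>(~p -> q) -> p there: c:T. ✓

{b, c, d, e, f}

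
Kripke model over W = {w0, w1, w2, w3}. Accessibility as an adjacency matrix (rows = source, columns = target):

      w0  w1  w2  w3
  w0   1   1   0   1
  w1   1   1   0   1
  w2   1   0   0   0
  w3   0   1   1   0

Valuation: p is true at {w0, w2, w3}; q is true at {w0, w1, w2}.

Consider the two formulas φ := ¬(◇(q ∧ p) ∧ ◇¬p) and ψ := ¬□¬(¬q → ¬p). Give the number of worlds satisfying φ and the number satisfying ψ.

For ¬(◇(q ∧ p) ∧ ◇¬p):
w0: ◇(q ∧ p) ∧ ◇¬p is T. ✗
w1: ◇(q ∧ p) ∧ ◇¬p is T. ✗
w2: ◇(q ∧ p) ∧ ◇¬p is F. ✓
w3: ◇(q ∧ p) ∧ ◇¬p is T. ✗
— 1 world.
For ¬□¬(¬q → ¬p):
w0: □¬(¬q → ¬p) is F. ✓
w1: □¬(¬q → ¬p) is F. ✓
w2: □¬(¬q → ¬p) is F. ✓
w3: □¬(¬q → ¬p) is F. ✓
— 4 worlds.

1 and 4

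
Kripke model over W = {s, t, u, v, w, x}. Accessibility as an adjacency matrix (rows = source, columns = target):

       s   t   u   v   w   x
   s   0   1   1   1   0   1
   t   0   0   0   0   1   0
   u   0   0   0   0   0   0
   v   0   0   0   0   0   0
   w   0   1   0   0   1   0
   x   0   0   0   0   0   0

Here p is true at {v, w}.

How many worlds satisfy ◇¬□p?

2

s: successors {t, u, v, x}; ¬□p there: t:F, u:F, v:F, x:F. ✗
t: successors {w}; ¬□p there: w:T. ✓
u: no successors, so ◇¬□p fails. ✗
v: no successors, so ◇¬□p fails. ✗
w: successors {t, w}; ¬□p there: t:F, w:T. ✓
x: no successors, so ◇¬□p fails. ✗
Satisfying worlds: {t, w}.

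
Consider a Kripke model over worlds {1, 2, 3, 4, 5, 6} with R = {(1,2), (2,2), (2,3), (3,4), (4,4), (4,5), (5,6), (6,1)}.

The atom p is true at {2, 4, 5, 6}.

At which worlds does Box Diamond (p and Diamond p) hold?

{1, 2, 3, 6}

1: successors {2}; Diamond (p and Diamond p) there: 2:T. ✓
2: successors {2, 3}; Diamond (p and Diamond p) there: 2:T, 3:T. ✓
3: successors {4}; Diamond (p and Diamond p) there: 4:T. ✓
4: successors {4, 5}; Diamond (p and Diamond p) there: 4:T, 5:F. ✗
5: successors {6}; Diamond (p and Diamond p) there: 6:F. ✗
6: successors {1}; Diamond (p and Diamond p) there: 1:T. ✓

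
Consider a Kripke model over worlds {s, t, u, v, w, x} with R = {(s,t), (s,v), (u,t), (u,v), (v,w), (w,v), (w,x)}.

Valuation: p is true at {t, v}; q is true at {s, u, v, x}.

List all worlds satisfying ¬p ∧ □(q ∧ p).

s: ¬p is T, □(q ∧ p) is F. ✗
t: ¬p is F, □(q ∧ p) is T. ✗
u: ¬p is T, □(q ∧ p) is F. ✗
v: ¬p is F, □(q ∧ p) is F. ✗
w: ¬p is T, □(q ∧ p) is F. ✗
x: ¬p is T, □(q ∧ p) is T. ✓

{x}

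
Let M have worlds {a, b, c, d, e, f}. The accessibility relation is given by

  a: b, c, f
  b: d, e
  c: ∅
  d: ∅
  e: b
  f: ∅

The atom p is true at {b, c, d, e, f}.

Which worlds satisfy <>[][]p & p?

{b, e}

a: <>[][]p is T, p is F. ✗
b: <>[][]p is T, p is T. ✓
c: <>[][]p is F, p is T. ✗
d: <>[][]p is F, p is T. ✗
e: <>[][]p is T, p is T. ✓
f: <>[][]p is F, p is T. ✗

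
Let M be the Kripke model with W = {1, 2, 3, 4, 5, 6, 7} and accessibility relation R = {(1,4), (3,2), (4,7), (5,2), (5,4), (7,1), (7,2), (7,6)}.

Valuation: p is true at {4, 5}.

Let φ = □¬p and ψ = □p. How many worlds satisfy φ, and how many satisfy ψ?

5 and 3

For □¬p:
1: successors {4}; ¬p there: 4:F. ✗
2: no successors, so □¬p holds vacuously. ✓
3: successors {2}; ¬p there: 2:T. ✓
4: successors {7}; ¬p there: 7:T. ✓
5: successors {2, 4}; ¬p there: 2:T, 4:F. ✗
6: no successors, so □¬p holds vacuously. ✓
7: successors {1, 2, 6}; ¬p there: 1:T, 2:T, 6:T. ✓
— 5 worlds.
For □p:
1: successors {4}; p there: 4:T. ✓
2: no successors, so □p holds vacuously. ✓
3: successors {2}; p there: 2:F. ✗
4: successors {7}; p there: 7:F. ✗
5: successors {2, 4}; p there: 2:F, 4:T. ✗
6: no successors, so □p holds vacuously. ✓
7: successors {1, 2, 6}; p there: 1:F, 2:F, 6:F. ✗
— 3 worlds.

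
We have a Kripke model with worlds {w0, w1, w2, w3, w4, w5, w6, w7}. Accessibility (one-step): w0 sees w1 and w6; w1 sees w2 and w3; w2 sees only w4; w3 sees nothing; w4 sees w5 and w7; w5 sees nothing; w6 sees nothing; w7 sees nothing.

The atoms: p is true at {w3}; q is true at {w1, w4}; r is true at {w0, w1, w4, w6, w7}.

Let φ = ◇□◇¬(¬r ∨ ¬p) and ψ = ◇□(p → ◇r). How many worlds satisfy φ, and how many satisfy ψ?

3 and 4

For ◇□◇¬(¬r ∨ ¬p):
w0: successors {w1, w6}; □◇¬(¬r ∨ ¬p) there: w1:F, w6:T. ✓
w1: successors {w2, w3}; □◇¬(¬r ∨ ¬p) there: w2:F, w3:T. ✓
w2: successors {w4}; □◇¬(¬r ∨ ¬p) there: w4:F. ✗
w3: no successors, so ◇□◇¬(¬r ∨ ¬p) fails. ✗
w4: successors {w5, w7}; □◇¬(¬r ∨ ¬p) there: w5:T, w7:T. ✓
w5: no successors, so ◇□◇¬(¬r ∨ ¬p) fails. ✗
w6: no successors, so ◇□◇¬(¬r ∨ ¬p) fails. ✗
w7: no successors, so ◇□◇¬(¬r ∨ ¬p) fails. ✗
— 3 worlds.
For ◇□(p → ◇r):
w0: successors {w1, w6}; □(p → ◇r) there: w1:F, w6:T. ✓
w1: successors {w2, w3}; □(p → ◇r) there: w2:T, w3:T. ✓
w2: successors {w4}; □(p → ◇r) there: w4:T. ✓
w3: no successors, so ◇□(p → ◇r) fails. ✗
w4: successors {w5, w7}; □(p → ◇r) there: w5:T, w7:T. ✓
w5: no successors, so ◇□(p → ◇r) fails. ✗
w6: no successors, so ◇□(p → ◇r) fails. ✗
w7: no successors, so ◇□(p → ◇r) fails. ✗
— 4 worlds.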